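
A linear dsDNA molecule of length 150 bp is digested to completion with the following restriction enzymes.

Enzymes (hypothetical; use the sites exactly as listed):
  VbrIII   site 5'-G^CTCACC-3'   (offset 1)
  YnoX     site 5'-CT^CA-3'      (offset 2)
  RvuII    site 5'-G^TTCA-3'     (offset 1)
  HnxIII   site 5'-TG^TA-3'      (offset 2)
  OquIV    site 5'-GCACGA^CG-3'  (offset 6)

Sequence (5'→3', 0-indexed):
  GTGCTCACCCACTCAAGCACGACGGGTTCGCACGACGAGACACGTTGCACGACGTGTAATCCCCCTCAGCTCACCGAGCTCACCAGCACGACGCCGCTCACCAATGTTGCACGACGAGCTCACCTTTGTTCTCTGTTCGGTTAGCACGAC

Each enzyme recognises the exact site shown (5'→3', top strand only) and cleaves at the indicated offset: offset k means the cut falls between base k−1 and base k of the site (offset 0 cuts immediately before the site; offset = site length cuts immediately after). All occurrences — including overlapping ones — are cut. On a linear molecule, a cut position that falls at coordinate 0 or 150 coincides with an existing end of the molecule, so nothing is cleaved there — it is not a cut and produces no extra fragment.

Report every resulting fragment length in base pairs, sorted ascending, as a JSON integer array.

[2,2,2,2,2,3,3,4,4,5,7,8,9,10,11,13,16,17,30]

Per-enzyme occurrences:
  VbrIII (GCTCACC, off=1): starts [2, 68, 77, 95, 117] → cuts [3, 69, 78, 96, 118]
  YnoX (CTCA, off=2): starts [3, 11, 64, 69, 78, 96, 118] → cuts [5, 13, 66, 71, 80, 98, 120]
  RvuII (GTTCA, off=1): no sites
  HnxIII (TGTA, off=2): starts [54] → cuts [56]
  OquIV (GCACGACG, off=6): starts [16, 29, 46, 85, 108] → cuts [22, 35, 52, 91, 114]

All cut coordinates (distinct, sorted): [3, 5, 13, 22, 35, 52, 56, 66, 69, 71, 78, 80, 91, 96, 98, 114, 118, 120]

Fragments:
  [0,3): 3 bp
  [3,5): 2 bp
  [5,13): 8 bp
  [13,22): 9 bp
  [22,35): 13 bp
  [35,52): 17 bp
  [52,56): 4 bp
  [56,66): 10 bp
  [66,69): 3 bp
  [69,71): 2 bp
  [71,78): 7 bp
  [78,80): 2 bp
  [80,91): 11 bp
  [91,96): 5 bp
  [96,98): 2 bp
  [98,114): 16 bp
  [114,118): 4 bp
  [118,120): 2 bp
  [120,150): 30 bp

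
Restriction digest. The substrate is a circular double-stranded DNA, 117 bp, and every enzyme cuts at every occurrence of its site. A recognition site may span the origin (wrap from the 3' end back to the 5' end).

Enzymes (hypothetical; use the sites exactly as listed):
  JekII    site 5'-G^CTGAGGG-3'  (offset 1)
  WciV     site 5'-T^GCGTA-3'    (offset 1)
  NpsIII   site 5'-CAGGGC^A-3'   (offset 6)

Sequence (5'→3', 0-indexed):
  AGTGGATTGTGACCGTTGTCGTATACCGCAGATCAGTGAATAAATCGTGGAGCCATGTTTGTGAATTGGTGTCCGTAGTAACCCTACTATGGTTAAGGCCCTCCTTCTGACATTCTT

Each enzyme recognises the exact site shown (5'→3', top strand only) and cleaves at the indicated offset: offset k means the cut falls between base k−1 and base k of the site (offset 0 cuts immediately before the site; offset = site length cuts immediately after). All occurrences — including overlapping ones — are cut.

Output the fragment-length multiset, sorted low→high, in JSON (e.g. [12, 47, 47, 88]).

[117]

Scan for sites:
  JekII (GCTGAGGG, off=1): no sites
  WciV (TGCGTA, off=1): no sites
  NpsIII (CAGGGCA, off=6): no sites

All cut coordinates (distinct, sorted): ∅

Fragments:
  no cuts → one circular fragment of 117 bp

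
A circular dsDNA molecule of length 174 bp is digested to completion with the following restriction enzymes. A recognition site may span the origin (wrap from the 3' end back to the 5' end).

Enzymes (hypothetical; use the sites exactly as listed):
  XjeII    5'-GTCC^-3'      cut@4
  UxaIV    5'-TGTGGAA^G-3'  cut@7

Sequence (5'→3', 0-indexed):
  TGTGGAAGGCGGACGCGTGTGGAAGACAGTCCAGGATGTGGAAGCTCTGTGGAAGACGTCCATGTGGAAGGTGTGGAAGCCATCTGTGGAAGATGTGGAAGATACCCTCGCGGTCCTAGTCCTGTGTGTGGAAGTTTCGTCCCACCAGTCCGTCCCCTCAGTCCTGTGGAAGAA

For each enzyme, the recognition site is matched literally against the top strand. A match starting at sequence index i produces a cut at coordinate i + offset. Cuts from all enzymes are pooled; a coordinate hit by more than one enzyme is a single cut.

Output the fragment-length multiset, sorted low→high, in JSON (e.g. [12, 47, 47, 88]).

Per-enzyme occurrences:
  XjeII GTCC/4: at [28, 57, 112, 118, 138, 147, 151, 160] ⇒ [32, 61, 116, 122, 142, 151, 155, 164]
  UxaIV TGTGGAAG/7: at [0, 17, 36, 47, 62, 71, 84, 93, 126, 164] ⇒ [7, 24, 43, 54, 69, 78, 91, 100, 133, 171]

Pooled cuts: [7, 24, 32, 43, 54, 61, 69, 78, 91, 100, 116, 122, 133, 142, 151, 155, 164, 171]

Fragments:
  7→24: 17 bp
  24→32: 8 bp
  32→43: 11 bp
  43→54: 11 bp
  54→61: 7 bp
  61→69: 8 bp
  69→78: 9 bp
  78→91: 13 bp
  91→100: 9 bp
  100→116: 16 bp
  116→122: 6 bp
  122→133: 11 bp
  133→142: 9 bp
  142→151: 9 bp
  151→155: 4 bp
  155→164: 9 bp
  164→171: 7 bp
  171→7 (wrap): 174-171+7 = 10 bp

[4,6,7,7,8,8,9,9,9,9,9,10,11,11,11,13,16,17]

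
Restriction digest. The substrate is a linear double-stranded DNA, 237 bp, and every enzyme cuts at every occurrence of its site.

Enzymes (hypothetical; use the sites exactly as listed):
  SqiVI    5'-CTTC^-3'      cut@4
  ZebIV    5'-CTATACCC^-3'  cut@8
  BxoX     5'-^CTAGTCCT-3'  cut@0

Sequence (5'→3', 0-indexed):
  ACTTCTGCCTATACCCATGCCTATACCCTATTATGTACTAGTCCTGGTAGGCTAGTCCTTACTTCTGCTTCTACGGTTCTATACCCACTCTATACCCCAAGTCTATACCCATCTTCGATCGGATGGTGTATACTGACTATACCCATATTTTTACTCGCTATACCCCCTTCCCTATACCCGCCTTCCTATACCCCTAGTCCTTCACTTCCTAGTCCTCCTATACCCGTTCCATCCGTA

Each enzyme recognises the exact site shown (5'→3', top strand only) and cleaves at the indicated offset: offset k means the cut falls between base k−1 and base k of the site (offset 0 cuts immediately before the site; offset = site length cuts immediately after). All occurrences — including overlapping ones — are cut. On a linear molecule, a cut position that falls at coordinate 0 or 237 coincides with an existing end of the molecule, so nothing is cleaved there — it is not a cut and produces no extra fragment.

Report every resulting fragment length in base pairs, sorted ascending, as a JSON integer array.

Site scan:
  SqiVI CTTC/4: at [1, 61, 67, 112, 166, 181, 199, 204] ⇒ [5, 65, 71, 116, 170, 185, 203, 208]
  ZebIV CTATACCC/8: at [8, 20, 78, 89, 102, 136, 157, 171, 185, 217] ⇒ [16, 28, 86, 97, 110, 144, 165, 179, 193, 225]
  BxoX CTAGTCCT/0: at [37, 51, 193, 208] ⇒ [37, 51, 193, 208]

All cut coordinates (distinct, sorted): [5, 16, 28, 37, 51, 65, 71, 86, 97, 110, 116, 144, 165, 170, 179, 185, 193, 203, 208, 225]

Fragments:
  [0,5): 5 bp
  [5,16): 11 bp
  [16,28): 12 bp
  [28,37): 9 bp
  [37,51): 14 bp
  [51,65): 14 bp
  [65,71): 6 bp
  [71,86): 15 bp
  [86,97): 11 bp
  [97,110): 13 bp
  [110,116): 6 bp
  [116,144): 28 bp
  [144,165): 21 bp
  [165,170): 5 bp
  [170,179): 9 bp
  [179,185): 6 bp
  [185,193): 8 bp
  [193,203): 10 bp
  [203,208): 5 bp
  [208,225): 17 bp
  [225,237): 12 bp

[5,5,5,6,6,6,8,9,9,10,11,11,12,12,13,14,14,15,17,21,28]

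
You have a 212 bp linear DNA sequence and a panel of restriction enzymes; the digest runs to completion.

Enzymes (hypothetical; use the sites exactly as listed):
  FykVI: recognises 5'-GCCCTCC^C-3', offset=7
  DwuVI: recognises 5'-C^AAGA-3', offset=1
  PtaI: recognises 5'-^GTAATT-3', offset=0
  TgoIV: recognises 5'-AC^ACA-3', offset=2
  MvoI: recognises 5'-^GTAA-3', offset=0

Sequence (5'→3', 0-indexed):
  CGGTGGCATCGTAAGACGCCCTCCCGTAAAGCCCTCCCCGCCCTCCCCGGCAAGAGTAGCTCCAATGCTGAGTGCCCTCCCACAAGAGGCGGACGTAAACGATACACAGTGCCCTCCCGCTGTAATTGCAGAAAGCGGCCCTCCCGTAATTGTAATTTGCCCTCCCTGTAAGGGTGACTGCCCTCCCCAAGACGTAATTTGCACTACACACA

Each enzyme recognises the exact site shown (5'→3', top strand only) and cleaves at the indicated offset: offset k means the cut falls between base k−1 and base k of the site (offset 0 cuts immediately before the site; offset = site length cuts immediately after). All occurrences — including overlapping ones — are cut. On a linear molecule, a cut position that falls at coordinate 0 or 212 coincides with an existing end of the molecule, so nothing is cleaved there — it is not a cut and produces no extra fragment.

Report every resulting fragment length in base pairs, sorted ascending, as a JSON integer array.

[1,1,2,2,2,3,3,4,5,5,6,9,10,11,11,12,12,14,14,14,19,23,29]

Per-enzyme occurrences:
  FykVI (GCCCTCCC, off=7): starts [17, 30, 39, 73, 110, 137, 158, 179] → cuts [24, 37, 46, 80, 117, 144, 165, 186]
  DwuVI (CAAGA, off=1): starts [50, 82, 187] → cuts [51, 83, 188]
  PtaI (GTAATT, off=0): starts [121, 145, 151, 193] → cuts [121, 145, 151, 193]
  TgoIV (ACACA, off=2): starts [103, 205, 207] → cuts [105, 207, 209]
  MvoI (GTAA, off=0): starts [10, 25, 94, 121, 145, 151, 167, 193] → cuts [10, 25, 94, 121, 145, 151, 167, 193]

Pooled cuts: [10, 24, 25, 37, 46, 51, 80, 83, 94, 105, 117, 121, 144, 145, 151, 165, 167, 186, 188, 193, 207, 209]

Fragment lengths:
  [0,10): 10 bp
  [10,24): 14 bp
  [24,25): 1 bp
  [25,37): 12 bp
  [37,46): 9 bp
  [46,51): 5 bp
  [51,80): 29 bp
  [80,83): 3 bp
  [83,94): 11 bp
  [94,105): 11 bp
  [105,117): 12 bp
  [117,121): 4 bp
  [121,144): 23 bp
  [144,145): 1 bp
  [145,151): 6 bp
  [151,165): 14 bp
  [165,167): 2 bp
  [167,186): 19 bp
  [186,188): 2 bp
  [188,193): 5 bp
  [193,207): 14 bp
  [207,209): 2 bp
  [209,212): 3 bp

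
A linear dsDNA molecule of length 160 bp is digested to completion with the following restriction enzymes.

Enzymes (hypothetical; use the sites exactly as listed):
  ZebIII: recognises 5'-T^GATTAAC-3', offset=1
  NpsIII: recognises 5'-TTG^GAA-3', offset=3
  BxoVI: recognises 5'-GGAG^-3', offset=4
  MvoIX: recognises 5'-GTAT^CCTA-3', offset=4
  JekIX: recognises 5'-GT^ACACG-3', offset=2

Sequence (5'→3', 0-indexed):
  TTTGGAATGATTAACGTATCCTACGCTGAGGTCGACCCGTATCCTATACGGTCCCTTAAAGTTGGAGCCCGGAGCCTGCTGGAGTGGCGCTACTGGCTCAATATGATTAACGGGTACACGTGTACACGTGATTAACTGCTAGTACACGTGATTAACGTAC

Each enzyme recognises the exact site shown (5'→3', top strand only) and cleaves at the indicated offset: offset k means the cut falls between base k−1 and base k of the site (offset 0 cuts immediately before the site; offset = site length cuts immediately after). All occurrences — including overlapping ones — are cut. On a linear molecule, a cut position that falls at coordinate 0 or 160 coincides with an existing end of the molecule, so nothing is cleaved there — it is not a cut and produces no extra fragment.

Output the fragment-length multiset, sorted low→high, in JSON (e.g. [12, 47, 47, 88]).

[4,4,6,6,7,8,10,11,11,11,14,20,23,25]

Site scan:
  ZebIII TGATTAAC/1: at [7, 103, 128, 148] ⇒ [8, 104, 129, 149]
  NpsIII TTGGAA/3: at [1] ⇒ [4]
  BxoVI GGAG/4: at [63, 70, 80] ⇒ [67, 74, 84]
  MvoIX GTATCCTA/4: at [15, 38] ⇒ [19, 42]
  JekIX GTACACG/2: at [113, 121, 141] ⇒ [115, 123, 143]

All cut coordinates (distinct, sorted): [4, 8, 19, 42, 67, 74, 84, 104, 115, 123, 129, 143, 149]

Fragment lengths:
  [0,4): 4 bp
  [4,8): 4 bp
  [8,19): 11 bp
  [19,42): 23 bp
  [42,67): 25 bp
  [67,74): 7 bp
  [74,84): 10 bp
  [84,104): 20 bp
  [104,115): 11 bp
  [115,123): 8 bp
  [123,129): 6 bp
  [129,143): 14 bp
  [143,149): 6 bp
  [149,160): 11 bp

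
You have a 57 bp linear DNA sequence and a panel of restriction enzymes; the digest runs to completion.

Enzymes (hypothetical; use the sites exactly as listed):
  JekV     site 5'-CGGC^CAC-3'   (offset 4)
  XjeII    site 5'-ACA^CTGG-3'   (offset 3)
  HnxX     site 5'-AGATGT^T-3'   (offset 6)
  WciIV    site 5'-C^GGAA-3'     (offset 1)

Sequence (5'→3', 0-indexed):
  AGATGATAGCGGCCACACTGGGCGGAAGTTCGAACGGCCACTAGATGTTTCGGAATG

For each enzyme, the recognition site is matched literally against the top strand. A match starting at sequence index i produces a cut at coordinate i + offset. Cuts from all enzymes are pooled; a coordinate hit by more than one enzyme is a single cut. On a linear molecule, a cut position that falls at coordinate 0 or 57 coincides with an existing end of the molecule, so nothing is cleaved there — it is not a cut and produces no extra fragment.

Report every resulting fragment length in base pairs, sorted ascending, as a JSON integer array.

Site scan:
  JekV CGGCCAC/4: at [9, 34] ⇒ [13, 38]
  XjeII ACACTGG/3: at [14] ⇒ [17]
  HnxX AGATGTT/6: at [42] ⇒ [48]
  WciIV CGGAA/1: at [22, 50] ⇒ [23, 51]

All cut coordinates (distinct, sorted): [13, 17, 23, 38, 48, 51]

Fragment lengths:
  [0,13): 13 bp
  [13,17): 4 bp
  [17,23): 6 bp
  [23,38): 15 bp
  [38,48): 10 bp
  [48,51): 3 bp
  [51,57): 6 bp

[3,4,6,6,10,13,15]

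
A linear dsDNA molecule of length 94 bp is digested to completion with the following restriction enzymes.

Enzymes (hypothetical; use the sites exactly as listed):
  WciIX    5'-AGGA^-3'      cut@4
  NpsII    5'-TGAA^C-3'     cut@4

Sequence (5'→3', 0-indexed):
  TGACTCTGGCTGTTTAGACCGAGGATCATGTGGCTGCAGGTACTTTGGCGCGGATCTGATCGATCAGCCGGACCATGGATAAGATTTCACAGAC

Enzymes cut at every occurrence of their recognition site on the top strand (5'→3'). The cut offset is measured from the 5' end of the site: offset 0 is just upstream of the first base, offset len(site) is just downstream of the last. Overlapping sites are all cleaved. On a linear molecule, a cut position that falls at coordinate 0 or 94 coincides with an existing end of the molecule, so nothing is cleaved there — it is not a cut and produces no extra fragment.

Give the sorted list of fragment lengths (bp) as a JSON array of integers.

[25,69]

Per-enzyme occurrences:
  WciIX (AGGA, off=4): starts [21] → cuts [25]
  NpsII (TGAAC, off=4): no sites

All cut coordinates (distinct, sorted): [25]

Fragments:
  [0,25): 25 bp
  [25,94): 69 bp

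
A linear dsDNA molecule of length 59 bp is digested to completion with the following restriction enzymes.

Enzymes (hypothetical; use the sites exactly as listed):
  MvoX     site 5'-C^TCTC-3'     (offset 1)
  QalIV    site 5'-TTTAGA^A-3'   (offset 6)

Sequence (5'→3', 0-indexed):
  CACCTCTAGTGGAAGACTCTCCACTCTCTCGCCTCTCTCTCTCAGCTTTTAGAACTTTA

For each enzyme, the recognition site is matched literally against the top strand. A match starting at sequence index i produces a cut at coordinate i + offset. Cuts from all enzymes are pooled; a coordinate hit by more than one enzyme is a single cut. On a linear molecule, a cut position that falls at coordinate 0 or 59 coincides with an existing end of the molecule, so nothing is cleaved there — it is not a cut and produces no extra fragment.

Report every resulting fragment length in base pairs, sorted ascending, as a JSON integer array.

Per-enzyme occurrences:
  MvoX (CTCTC, off=1): starts [16, 23, 25, 32, 34, 36, 38] → cuts [17, 24, 26, 33, 35, 37, 39]
  QalIV (TTTAGAA, off=6): starts [47] → cuts [53]

All cut coordinates (distinct, sorted): [17, 24, 26, 33, 35, 37, 39, 53]

Fragments:
  [0,17): 17 bp
  [17,24): 7 bp
  [24,26): 2 bp
  [26,33): 7 bp
  [33,35): 2 bp
  [35,37): 2 bp
  [37,39): 2 bp
  [39,53): 14 bp
  [53,59): 6 bp

[2,2,2,2,6,7,7,14,17]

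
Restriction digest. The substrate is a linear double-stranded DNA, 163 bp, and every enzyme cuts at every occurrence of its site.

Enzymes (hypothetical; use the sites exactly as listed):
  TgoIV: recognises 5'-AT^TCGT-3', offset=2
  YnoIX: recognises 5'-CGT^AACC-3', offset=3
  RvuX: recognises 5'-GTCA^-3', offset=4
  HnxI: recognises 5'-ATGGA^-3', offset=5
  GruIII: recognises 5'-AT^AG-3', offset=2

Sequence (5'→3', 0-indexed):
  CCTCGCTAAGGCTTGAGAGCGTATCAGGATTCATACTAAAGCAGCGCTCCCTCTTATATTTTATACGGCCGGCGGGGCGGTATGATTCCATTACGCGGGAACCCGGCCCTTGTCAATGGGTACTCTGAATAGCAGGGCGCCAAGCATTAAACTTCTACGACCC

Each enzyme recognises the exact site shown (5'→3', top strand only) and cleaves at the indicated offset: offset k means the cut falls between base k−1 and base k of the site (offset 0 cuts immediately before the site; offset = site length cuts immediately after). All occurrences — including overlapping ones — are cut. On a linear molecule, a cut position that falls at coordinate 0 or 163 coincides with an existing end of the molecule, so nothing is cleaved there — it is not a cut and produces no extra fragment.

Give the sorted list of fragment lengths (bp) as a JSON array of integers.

[15,33,115]

Per-enzyme occurrences:
  TgoIV (ATTCGT, off=2): no sites
  YnoIX (CGTAACC, off=3): no sites
  RvuX (GTCA, off=4): starts [111] → cuts [115]
  HnxI (ATGGA, off=5): no sites
  GruIII (ATAG, off=2): starts [128] → cuts [130]

Pooled cuts: [115, 130]

Fragments:
  [0,115): 115 bp
  [115,130): 15 bp
  [130,163): 33 bp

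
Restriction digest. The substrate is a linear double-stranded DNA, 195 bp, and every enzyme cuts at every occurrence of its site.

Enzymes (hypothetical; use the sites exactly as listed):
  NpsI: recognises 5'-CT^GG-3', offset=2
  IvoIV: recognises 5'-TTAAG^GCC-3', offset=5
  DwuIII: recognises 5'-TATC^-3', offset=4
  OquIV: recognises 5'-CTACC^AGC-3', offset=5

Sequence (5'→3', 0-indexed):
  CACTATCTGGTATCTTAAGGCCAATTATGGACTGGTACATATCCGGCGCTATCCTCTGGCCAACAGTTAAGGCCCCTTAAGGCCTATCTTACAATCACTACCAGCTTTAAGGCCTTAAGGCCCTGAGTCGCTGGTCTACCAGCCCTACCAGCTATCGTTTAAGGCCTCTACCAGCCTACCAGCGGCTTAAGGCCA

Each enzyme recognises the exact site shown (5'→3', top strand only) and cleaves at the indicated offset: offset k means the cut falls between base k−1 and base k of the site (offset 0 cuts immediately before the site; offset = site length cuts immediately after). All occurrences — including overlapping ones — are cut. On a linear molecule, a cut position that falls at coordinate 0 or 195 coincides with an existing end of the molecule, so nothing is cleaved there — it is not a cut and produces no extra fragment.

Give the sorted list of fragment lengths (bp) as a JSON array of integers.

[1,4,4,5,6,7,7,7,7,8,8,8,9,9,9,10,10,10,11,13,14,14,14]

Scan for sites:
  NpsI (CTGG, off=2): starts [6, 31, 55, 130] → cuts [8, 33, 57, 132]
  IvoIV (TTAAGGCC, off=5): starts [14, 66, 76, 106, 114, 158, 186] → cuts [19, 71, 81, 111, 119, 163, 191]
  DwuIII (TATC, off=4): starts [3, 10, 39, 49, 84, 152] → cuts [7, 14, 43, 53, 88, 156]
  OquIV (CTACCAGC, off=5): starts [97, 135, 144, 167, 175] → cuts [102, 140, 149, 172, 180]

Pooled cuts: [7, 8, 14, 19, 33, 43, 53, 57, 71, 81, 88, 102, 111, 119, 132, 140, 149, 156, 163, 172, 180, 191]

Fragments:
  [0,7): 7 bp
  [7,8): 1 bp
  [8,14): 6 bp
  [14,19): 5 bp
  [19,33): 14 bp
  [33,43): 10 bp
  [43,53): 10 bp
  [53,57): 4 bp
  [57,71): 14 bp
  [71,81): 10 bp
  [81,88): 7 bp
  [88,102): 14 bp
  [102,111): 9 bp
  [111,119): 8 bp
  [119,132): 13 bp
  [132,140): 8 bp
  [140,149): 9 bp
  [149,156): 7 bp
  [156,163): 7 bp
  [163,172): 9 bp
  [172,180): 8 bp
  [180,191): 11 bp
  [191,195): 4 bp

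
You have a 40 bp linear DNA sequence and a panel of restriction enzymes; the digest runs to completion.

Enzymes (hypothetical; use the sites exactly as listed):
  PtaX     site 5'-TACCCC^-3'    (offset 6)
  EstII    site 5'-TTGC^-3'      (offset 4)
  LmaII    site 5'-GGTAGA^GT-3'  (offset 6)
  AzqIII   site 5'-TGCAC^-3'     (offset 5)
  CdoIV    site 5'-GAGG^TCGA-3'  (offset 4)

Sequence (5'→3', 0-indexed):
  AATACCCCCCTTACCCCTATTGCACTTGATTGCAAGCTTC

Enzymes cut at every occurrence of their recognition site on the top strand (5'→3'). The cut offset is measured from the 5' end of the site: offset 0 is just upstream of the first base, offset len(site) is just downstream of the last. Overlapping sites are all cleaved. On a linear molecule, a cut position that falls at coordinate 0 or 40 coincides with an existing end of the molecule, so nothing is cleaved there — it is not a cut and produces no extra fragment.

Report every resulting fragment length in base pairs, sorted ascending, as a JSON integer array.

[2,6,7,8,8,9]

Site scan:
  PtaX TACCCC/6: at [2, 11] ⇒ [8, 17]
  EstII TTGC/4: at [19, 29] ⇒ [23, 33]
  LmaII (GGTAGAGT, off=6): no sites
  AzqIII TGCAC/5: at [20] ⇒ [25]
  CdoIV (GAGGTCGA, off=4): no sites

All cut coordinates (distinct, sorted): [8, 17, 23, 25, 33]

Fragment lengths:
  [0,8): 8 bp
  [8,17): 9 bp
  [17,23): 6 bp
  [23,25): 2 bp
  [25,33): 8 bp
  [33,40): 7 bp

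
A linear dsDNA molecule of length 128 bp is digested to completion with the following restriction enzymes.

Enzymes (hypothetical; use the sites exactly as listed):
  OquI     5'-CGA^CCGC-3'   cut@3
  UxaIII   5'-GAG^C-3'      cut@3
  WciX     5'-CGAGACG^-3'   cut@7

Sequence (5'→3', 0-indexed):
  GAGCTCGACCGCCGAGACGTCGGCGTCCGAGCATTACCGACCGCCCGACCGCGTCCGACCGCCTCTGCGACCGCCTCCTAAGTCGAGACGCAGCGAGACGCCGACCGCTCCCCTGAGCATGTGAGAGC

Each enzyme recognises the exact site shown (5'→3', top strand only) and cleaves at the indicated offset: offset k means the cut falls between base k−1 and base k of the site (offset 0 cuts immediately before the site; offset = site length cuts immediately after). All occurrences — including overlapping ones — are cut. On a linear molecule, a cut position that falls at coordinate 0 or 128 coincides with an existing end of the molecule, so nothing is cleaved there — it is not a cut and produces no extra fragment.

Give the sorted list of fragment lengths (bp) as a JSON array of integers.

Scan for sites:
  OquI (CGACCGC, off=3): starts [5, 37, 45, 55, 67, 101] → cuts [8, 40, 48, 58, 70, 104]
  UxaIII (GAGC, off=3): starts [0, 28, 114, 124] → cuts [3, 31, 117, 127]
  WciX (CGAGACG, off=7): starts [12, 83, 93] → cuts [19, 90, 100]

Pooled cuts: [3, 8, 19, 31, 40, 48, 58, 70, 90, 100, 104, 117, 127]

Fragment lengths:
  [0,3): 3 bp
  [3,8): 5 bp
  [8,19): 11 bp
  [19,31): 12 bp
  [31,40): 9 bp
  [40,48): 8 bp
  [48,58): 10 bp
  [58,70): 12 bp
  [70,90): 20 bp
  [90,100): 10 bp
  [100,104): 4 bp
  [104,117): 13 bp
  [117,127): 10 bp
  [127,128): 1 bp

[1,3,4,5,8,9,10,10,10,11,12,12,13,20]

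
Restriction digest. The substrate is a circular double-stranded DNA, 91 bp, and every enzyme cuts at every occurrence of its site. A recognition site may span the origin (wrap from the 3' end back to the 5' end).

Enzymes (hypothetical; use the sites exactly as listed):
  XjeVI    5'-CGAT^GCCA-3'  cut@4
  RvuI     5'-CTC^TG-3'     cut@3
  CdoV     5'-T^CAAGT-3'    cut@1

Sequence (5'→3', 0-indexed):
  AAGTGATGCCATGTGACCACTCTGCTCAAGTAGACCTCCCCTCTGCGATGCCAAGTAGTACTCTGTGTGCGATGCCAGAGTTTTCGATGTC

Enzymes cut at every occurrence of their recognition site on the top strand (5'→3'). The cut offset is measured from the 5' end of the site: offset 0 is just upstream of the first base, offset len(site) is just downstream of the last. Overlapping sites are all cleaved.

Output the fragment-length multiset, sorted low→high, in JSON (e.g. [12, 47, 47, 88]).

Scan for sites:
  XjeVI CGATGCCA/4: at [45, 69] ⇒ [49, 73]
  RvuI CTCTG/3: at [19, 40, 60] ⇒ [22, 43, 63]
  CdoV TCAAGT/1: at [25, 89] ⇒ [26, 90]

All cut coordinates (distinct, sorted): [22, 26, 43, 49, 63, 73, 90]

Fragments:
  22→26: 4 bp
  26→43: 17 bp
  43→49: 6 bp
  49→63: 14 bp
  63→73: 10 bp
  73→90: 17 bp
  90→22 (wrap): 91-90+22 = 23 bp

[4,6,10,14,17,17,23]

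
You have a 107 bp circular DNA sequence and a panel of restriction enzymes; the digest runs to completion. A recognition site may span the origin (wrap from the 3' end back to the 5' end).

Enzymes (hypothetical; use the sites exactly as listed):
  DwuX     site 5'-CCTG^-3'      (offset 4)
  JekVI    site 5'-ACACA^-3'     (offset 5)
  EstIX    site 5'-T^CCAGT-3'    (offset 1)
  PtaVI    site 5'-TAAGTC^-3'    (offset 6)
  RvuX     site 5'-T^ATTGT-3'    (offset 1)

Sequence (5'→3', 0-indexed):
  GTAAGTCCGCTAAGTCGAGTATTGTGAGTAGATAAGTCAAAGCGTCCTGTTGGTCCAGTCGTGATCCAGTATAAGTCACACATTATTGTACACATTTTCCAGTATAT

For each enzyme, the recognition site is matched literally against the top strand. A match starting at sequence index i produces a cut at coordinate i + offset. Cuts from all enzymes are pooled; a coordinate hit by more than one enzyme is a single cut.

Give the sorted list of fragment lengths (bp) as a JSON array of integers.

[2,4,4,5,5,9,10,11,11,12,16,18]

Scan for sites:
  DwuX (CCTG, off=4): starts [45] → cuts [49]
  JekVI (ACACA, off=5): starts [77, 89] → cuts [82, 94]
  EstIX (TCCAGT, off=1): starts [53, 64, 97] → cuts [54, 65, 98]
  PtaVI (TAAGTC, off=6): starts [1, 10, 32, 71] → cuts [7, 16, 38, 77]
  RvuX (TATTGT, off=1): starts [19, 83] → cuts [20, 84]

Pooled cuts: [7, 16, 20, 38, 49, 54, 65, 77, 82, 84, 94, 98]

Fragment lengths:
  7→16: 9 bp
  16→20: 4 bp
  20→38: 18 bp
  38→49: 11 bp
  49→54: 5 bp
  54→65: 11 bp
  65→77: 12 bp
  77→82: 5 bp
  82→84: 2 bp
  84→94: 10 bp
  94→98: 4 bp
  98→7 (wrap): 107-98+7 = 16 bp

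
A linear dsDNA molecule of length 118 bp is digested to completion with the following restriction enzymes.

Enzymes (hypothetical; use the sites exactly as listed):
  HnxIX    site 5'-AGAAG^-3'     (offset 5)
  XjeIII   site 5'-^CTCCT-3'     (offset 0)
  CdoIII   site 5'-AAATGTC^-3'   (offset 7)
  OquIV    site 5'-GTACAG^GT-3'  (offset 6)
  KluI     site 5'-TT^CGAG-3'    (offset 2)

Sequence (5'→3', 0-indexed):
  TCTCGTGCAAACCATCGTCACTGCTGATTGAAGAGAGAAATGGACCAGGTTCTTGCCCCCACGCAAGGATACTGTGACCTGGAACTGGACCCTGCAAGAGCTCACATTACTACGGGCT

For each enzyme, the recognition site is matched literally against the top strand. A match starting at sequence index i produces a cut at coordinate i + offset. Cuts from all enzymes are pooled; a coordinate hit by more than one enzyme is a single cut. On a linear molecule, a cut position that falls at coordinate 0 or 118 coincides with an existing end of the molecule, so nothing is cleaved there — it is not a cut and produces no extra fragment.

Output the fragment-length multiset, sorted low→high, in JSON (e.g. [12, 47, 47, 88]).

Site scan:
  HnxIX (AGAAG, off=5): no sites
  XjeIII (CTCCT, off=0): no sites
  CdoIII (AAATGTC, off=7): no sites
  OquIV (GTACAGGT, off=6): no sites
  KluI (TTCGAG, off=2): no sites

All cut coordinates (distinct, sorted): ∅

Fragment lengths:
  no cuts → one linear fragment of 118 bp

[118]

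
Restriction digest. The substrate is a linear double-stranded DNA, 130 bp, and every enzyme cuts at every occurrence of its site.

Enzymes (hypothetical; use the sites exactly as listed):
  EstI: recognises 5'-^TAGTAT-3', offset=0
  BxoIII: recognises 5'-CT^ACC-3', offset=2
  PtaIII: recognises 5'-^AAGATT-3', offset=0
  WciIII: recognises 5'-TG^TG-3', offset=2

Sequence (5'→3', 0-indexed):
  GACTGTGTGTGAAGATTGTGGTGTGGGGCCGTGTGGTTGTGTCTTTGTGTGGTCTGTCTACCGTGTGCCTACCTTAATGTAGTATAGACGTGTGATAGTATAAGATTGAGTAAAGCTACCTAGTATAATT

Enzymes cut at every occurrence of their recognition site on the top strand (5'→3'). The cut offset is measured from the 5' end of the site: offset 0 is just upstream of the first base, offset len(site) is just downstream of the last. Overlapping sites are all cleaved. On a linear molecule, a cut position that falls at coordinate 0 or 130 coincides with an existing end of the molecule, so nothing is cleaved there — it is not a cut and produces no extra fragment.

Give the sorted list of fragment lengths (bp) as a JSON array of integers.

Scan for sites:
  EstI TAGTAT/0: at [79, 95, 120] ⇒ [79, 95, 120]
  BxoIII CTACC/2: at [57, 68, 115] ⇒ [59, 70, 117]
  PtaIII AAGATT/0: at [11, 101] ⇒ [11, 101]
  WciIII TGTG/2: at [3, 5, 7, 16, 21, 31, 37, 45, 47, 63, 90] ⇒ [5, 7, 9, 18, 23, 33, 39, 47, 49, 65, 92]

Pooled cuts: [5, 7, 9, 11, 18, 23, 33, 39, 47, 49, 59, 65, 70, 79, 92, 95, 101, 117, 120]

Fragments:
  [0,5): 5 bp
  [5,7): 2 bp
  [7,9): 2 bp
  [9,11): 2 bp
  [11,18): 7 bp
  [18,23): 5 bp
  [23,33): 10 bp
  [33,39): 6 bp
  [39,47): 8 bp
  [47,49): 2 bp
  [49,59): 10 bp
  [59,65): 6 bp
  [65,70): 5 bp
  [70,79): 9 bp
  [79,92): 13 bp
  [92,95): 3 bp
  [95,101): 6 bp
  [101,117): 16 bp
  [117,120): 3 bp
  [120,130): 10 bp

[2,2,2,2,3,3,5,5,5,6,6,6,7,8,9,10,10,10,13,16]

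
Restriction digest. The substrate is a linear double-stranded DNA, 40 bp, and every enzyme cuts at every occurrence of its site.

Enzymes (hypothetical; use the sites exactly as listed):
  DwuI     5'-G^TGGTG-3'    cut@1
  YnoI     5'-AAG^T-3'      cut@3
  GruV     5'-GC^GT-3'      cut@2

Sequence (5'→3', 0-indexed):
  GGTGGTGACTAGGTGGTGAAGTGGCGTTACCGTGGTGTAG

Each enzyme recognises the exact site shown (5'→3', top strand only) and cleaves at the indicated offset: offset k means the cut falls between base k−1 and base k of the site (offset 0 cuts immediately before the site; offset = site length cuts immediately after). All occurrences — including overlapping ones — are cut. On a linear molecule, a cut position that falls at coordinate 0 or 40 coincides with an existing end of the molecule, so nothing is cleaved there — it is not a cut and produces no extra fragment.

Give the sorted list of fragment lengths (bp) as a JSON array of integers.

Scan for sites:
  DwuI (GTGGTG, off=1): starts [1, 12, 31] → cuts [2, 13, 32]
  YnoI (AAGT, off=3): starts [18] → cuts [21]
  GruV (GCGT, off=2): starts [23] → cuts [25]

All cut coordinates (distinct, sorted): [2, 13, 21, 25, 32]

Fragment lengths:
  [0,2): 2 bp
  [2,13): 11 bp
  [13,21): 8 bp
  [21,25): 4 bp
  [25,32): 7 bp
  [32,40): 8 bp

[2,4,7,8,8,11]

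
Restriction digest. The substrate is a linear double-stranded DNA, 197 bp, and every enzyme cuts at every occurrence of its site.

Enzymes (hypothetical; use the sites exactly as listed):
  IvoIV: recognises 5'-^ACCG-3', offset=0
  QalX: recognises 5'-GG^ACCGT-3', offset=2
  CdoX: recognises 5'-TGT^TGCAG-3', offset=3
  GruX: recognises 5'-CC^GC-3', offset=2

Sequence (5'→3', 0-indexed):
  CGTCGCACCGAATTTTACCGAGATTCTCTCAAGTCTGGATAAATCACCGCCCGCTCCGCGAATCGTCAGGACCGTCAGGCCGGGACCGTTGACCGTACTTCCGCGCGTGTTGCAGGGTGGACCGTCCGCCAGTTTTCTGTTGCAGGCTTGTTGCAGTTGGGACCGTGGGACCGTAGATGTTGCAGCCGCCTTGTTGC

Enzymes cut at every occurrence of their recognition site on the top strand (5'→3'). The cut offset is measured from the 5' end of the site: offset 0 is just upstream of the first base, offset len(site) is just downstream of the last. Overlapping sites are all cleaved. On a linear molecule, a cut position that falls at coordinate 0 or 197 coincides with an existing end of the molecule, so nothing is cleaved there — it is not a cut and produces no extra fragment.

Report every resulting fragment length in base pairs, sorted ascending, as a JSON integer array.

Scan for sites:
  IvoIV ACCG/0: at [6, 16, 45, 70, 84, 91, 120, 161, 169] ⇒ [6, 16, 45, 70, 84, 91, 120, 161, 169]
  QalX GGACCGT/2: at [68, 82, 118, 159, 167] ⇒ [70, 84, 120, 161, 169]
  CdoX TGTTGCAG/3: at [107, 137, 148, 177] ⇒ [110, 140, 151, 180]
  GruX CCGC/2: at [46, 50, 55, 100, 125, 185] ⇒ [48, 52, 57, 102, 127, 187]

All cut coordinates (distinct, sorted): [6, 16, 45, 48, 52, 57, 70, 84, 91, 102, 110, 120, 127, 140, 151, 161, 169, 180, 187]

Fragments:
  [0,6): 6 bp
  [6,16): 10 bp
  [16,45): 29 bp
  [45,48): 3 bp
  [48,52): 4 bp
  [52,57): 5 bp
  [57,70): 13 bp
  [70,84): 14 bp
  [84,91): 7 bp
  [91,102): 11 bp
  [102,110): 8 bp
  [110,120): 10 bp
  [120,127): 7 bp
  [127,140): 13 bp
  [140,151): 11 bp
  [151,161): 10 bp
  [161,169): 8 bp
  [169,180): 11 bp
  [180,187): 7 bp
  [187,197): 10 bp

[3,4,5,6,7,7,7,8,8,10,10,10,10,11,11,11,13,13,14,29]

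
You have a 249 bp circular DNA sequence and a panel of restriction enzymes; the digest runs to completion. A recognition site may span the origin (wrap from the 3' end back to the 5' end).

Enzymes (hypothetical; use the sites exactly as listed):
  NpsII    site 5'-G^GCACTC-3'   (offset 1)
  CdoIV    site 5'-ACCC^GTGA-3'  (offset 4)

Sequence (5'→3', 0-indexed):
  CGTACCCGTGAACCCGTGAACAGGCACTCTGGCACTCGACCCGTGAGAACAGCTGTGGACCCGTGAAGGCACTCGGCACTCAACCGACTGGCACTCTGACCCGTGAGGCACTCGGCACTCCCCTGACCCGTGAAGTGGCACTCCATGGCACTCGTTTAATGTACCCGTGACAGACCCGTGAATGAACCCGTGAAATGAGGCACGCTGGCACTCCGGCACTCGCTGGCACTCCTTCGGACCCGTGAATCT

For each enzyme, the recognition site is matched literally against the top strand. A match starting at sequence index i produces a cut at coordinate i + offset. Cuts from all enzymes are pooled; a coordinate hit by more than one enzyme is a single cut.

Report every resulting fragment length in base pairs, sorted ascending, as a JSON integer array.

[5,6,7,7,8,8,8,8,8,10,10,11,11,12,12,15,15,15,16,18,19,20]

Site scan:
  NpsII GGCACTC/1: at [22, 30, 67, 74, 89, 106, 113, 136, 146, 206, 214, 224] ⇒ [23, 31, 68, 75, 90, 107, 114, 137, 147, 207, 215, 225]
  CdoIV ACCCGTGA/4: at [3, 11, 38, 58, 98, 125, 162, 173, 185, 237] ⇒ [7, 15, 42, 62, 102, 129, 166, 177, 189, 241]

Pooled cuts: [7, 15, 23, 31, 42, 62, 68, 75, 90, 102, 107, 114, 129, 137, 147, 166, 177, 189, 207, 215, 225, 241]

Fragment lengths:
  7→15: 8 bp
  15→23: 8 bp
  23→31: 8 bp
  31→42: 11 bp
  42→62: 20 bp
  62→68: 6 bp
  68→75: 7 bp
  75→90: 15 bp
  90→102: 12 bp
  102→107: 5 bp
  107→114: 7 bp
  114→129: 15 bp
  129→137: 8 bp
  137→147: 10 bp
  147→166: 19 bp
  166→177: 11 bp
  177→189: 12 bp
  189→207: 18 bp
  207→215: 8 bp
  215→225: 10 bp
  225→241: 16 bp
  241→7 (wrap): 249-241+7 = 15 bp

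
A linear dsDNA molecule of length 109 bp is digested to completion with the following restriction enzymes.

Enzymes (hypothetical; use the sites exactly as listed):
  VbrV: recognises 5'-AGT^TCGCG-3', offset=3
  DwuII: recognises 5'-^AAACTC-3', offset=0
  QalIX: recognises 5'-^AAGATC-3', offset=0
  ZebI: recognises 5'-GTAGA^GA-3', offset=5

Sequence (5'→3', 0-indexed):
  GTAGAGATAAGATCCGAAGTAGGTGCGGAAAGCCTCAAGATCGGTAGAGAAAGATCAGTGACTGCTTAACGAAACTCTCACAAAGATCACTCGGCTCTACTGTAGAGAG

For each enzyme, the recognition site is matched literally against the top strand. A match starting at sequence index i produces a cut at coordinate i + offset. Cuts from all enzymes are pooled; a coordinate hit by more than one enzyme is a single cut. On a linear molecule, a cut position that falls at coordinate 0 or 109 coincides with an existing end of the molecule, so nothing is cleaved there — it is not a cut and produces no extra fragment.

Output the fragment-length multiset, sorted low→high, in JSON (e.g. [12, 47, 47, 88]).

[2,3,3,5,11,12,21,24,28]

Per-enzyme occurrences:
  VbrV (AGTTCGCG, off=3): no sites
  DwuII (AAACTC, off=0): starts [71] → cuts [71]
  QalIX (AAGATC, off=0): starts [8, 36, 50, 82] → cuts [8, 36, 50, 82]
  ZebI (GTAGAGA, off=5): starts [0, 43, 101] → cuts [5, 48, 106]

All cut coordinates (distinct, sorted): [5, 8, 36, 48, 50, 71, 82, 106]

Fragments:
  [0,5): 5 bp
  [5,8): 3 bp
  [8,36): 28 bp
  [36,48): 12 bp
  [48,50): 2 bp
  [50,71): 21 bp
  [71,82): 11 bp
  [82,106): 24 bp
  [106,109): 3 bp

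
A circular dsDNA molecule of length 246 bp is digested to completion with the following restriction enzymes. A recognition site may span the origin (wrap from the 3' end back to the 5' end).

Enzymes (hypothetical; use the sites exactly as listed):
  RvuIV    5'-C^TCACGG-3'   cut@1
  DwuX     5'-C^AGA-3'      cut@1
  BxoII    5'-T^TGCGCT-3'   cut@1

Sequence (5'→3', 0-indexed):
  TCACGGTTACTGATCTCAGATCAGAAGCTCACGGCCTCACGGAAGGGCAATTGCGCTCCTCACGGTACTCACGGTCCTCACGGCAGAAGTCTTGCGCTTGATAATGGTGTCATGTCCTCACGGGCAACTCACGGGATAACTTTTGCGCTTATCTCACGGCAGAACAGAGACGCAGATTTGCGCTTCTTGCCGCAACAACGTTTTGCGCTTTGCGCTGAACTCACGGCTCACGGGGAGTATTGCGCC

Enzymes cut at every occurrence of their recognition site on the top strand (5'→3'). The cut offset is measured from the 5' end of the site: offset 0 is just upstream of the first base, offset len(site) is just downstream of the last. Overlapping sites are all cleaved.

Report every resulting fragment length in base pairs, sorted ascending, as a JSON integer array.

Per-enzyme occurrences:
  RvuIV CTCACGG/1: at [27, 35, 58, 67, 76, 116, 127, 152, 219, 226, 245] ⇒ [0, 28, 36, 59, 68, 77, 117, 128, 153, 220, 227]
  DwuX CAGA/1: at [16, 21, 83, 159, 164, 172] ⇒ [17, 22, 84, 160, 165, 173]
  BxoII TTGCGCT/1: at [50, 91, 142, 177, 202, 209] ⇒ [51, 92, 143, 178, 203, 210]

All cut coordinates (distinct, sorted): [0, 17, 22, 28, 36, 51, 59, 68, 77, 84, 92, 117, 128, 143, 153, 160, 165, 173, 178, 203, 210, 220, 227]

Fragment lengths:
  0→17: 17 bp
  17→22: 5 bp
  22→28: 6 bp
  28→36: 8 bp
  36→51: 15 bp
  51→59: 8 bp
  59→68: 9 bp
  68→77: 9 bp
  77→84: 7 bp
  84→92: 8 bp
  92→117: 25 bp
  117→128: 11 bp
  128→143: 15 bp
  143→153: 10 bp
  153→160: 7 bp
  160→165: 5 bp
  165→173: 8 bp
  173→178: 5 bp
  178→203: 25 bp
  203→210: 7 bp
  210→220: 10 bp
  220→227: 7 bp
  227→0 (wrap): 246-227+0 = 19 bp

[5,5,5,6,7,7,7,7,8,8,8,8,9,9,10,10,11,15,15,17,19,25,25]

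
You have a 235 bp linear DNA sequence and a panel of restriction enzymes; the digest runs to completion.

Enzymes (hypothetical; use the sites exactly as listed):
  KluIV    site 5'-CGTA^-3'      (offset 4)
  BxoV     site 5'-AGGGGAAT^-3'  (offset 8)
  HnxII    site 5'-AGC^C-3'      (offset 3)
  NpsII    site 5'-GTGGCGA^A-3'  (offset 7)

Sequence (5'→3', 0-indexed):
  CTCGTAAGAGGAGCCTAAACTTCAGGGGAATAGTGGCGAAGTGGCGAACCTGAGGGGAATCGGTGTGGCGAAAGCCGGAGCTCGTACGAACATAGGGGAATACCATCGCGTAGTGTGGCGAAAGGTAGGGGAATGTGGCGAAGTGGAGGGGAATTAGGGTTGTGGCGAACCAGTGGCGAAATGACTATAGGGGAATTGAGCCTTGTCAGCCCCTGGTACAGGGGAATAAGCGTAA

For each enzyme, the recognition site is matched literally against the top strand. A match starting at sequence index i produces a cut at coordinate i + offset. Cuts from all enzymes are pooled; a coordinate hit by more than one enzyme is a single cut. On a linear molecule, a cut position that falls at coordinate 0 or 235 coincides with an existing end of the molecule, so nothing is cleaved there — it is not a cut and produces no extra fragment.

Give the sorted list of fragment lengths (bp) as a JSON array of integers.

[1,4,5,6,7,7,8,8,8,9,9,11,11,11,11,13,13,13,14,15,17,17,17]

Site scan:
  KluIV (CGTA, off=4): starts [2, 82, 108, 230] → cuts [6, 86, 112, 234]
  BxoV (AGGGGAAT, off=8): starts [23, 52, 93, 126, 146, 188, 219] → cuts [31, 60, 101, 134, 154, 196, 227]
  HnxII (AGCC, off=3): starts [11, 72, 198, 207] → cuts [14, 75, 201, 210]
  NpsII (GTGGCGAA, off=7): starts [32, 40, 64, 114, 134, 161, 172] → cuts [39, 47, 71, 121, 141, 168, 179]

Pooled cuts: [6, 14, 31, 39, 47, 60, 71, 75, 86, 101, 112, 121, 134, 141, 154, 168, 179, 196, 201, 210, 227, 234]

Fragments:
  [0,6): 6 bp
  [6,14): 8 bp
  [14,31): 17 bp
  [31,39): 8 bp
  [39,47): 8 bp
  [47,60): 13 bp
  [60,71): 11 bp
  [71,75): 4 bp
  [75,86): 11 bp
  [86,101): 15 bp
  [101,112): 11 bp
  [112,121): 9 bp
  [121,134): 13 bp
  [134,141): 7 bp
  [141,154): 13 bp
  [154,168): 14 bp
  [168,179): 11 bp
  [179,196): 17 bp
  [196,201): 5 bp
  [201,210): 9 bp
  [210,227): 17 bp
  [227,234): 7 bp
  [234,235): 1 bp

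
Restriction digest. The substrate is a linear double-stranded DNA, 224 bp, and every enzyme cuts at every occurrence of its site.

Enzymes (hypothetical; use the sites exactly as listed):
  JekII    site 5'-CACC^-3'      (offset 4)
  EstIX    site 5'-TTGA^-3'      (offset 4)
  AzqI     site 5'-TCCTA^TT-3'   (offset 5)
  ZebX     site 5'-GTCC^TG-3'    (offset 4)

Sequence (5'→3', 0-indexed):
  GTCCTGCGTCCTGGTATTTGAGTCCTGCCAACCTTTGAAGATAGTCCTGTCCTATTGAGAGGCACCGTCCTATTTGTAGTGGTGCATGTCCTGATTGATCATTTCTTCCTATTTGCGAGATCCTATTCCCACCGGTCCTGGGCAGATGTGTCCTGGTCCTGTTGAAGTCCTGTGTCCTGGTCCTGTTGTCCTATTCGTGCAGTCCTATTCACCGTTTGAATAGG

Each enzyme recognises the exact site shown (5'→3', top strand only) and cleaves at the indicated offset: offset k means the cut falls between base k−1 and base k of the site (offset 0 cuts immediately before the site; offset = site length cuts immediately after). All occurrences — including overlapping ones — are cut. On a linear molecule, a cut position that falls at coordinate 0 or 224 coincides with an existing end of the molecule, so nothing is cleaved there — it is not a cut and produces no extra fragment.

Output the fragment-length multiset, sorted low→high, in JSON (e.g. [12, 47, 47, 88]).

[4,4,4,5,5,5,6,6,6,6,6,6,7,7,7,7,8,8,9,10,10,13,13,14,14,15,19]

Per-enzyme occurrences:
  JekII (CACC, off=4): starts [62, 129, 209] → cuts [66, 133, 213]
  EstIX (TTGA, off=4): starts [17, 34, 54, 94, 161, 215] → cuts [21, 38, 58, 98, 165, 219]
  AzqI (TCCTATT, off=5): starts [49, 67, 106, 120, 188, 202] → cuts [54, 72, 111, 125, 193, 207]
  ZebX (GTCCTG, off=4): starts [0, 7, 21, 43, 87, 134, 149, 155, 166, 173, 179] → cuts [4, 11, 25, 47, 91, 138, 153, 159, 170, 177, 183]

Pooled cuts: [4, 11, 21, 25, 38, 47, 54, 58, 66, 72, 91, 98, 111, 125, 133, 138, 153, 159, 165, 170, 177, 183, 193, 207, 213, 219]

Fragments:
  [0,4): 4 bp
  [4,11): 7 bp
  [11,21): 10 bp
  [21,25): 4 bp
  [25,38): 13 bp
  [38,47): 9 bp
  [47,54): 7 bp
  [54,58): 4 bp
  [58,66): 8 bp
  [66,72): 6 bp
  [72,91): 19 bp
  [91,98): 7 bp
  [98,111): 13 bp
  [111,125): 14 bp
  [125,133): 8 bp
  [133,138): 5 bp
  [138,153): 15 bp
  [153,159): 6 bp
  [159,165): 6 bp
  [165,170): 5 bp
  [170,177): 7 bp
  [177,183): 6 bp
  [183,193): 10 bp
  [193,207): 14 bp
  [207,213): 6 bp
  [213,219): 6 bp
  [219,224): 5 bp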